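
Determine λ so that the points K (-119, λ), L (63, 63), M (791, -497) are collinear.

The three points are collinear iff det[KL; KM] = 0.
This determinant is linear in λ: (728)λ + (-147784) = 0, so λ = 203.

203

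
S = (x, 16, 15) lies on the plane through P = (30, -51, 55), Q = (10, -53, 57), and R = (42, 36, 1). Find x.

A normal to the plane is n = PQ × PR = (-66, -1056, -1716).
S lies in the plane iff n · PS = 0.
This gives (-66)x + (-132) = 0, so x = -2.

-2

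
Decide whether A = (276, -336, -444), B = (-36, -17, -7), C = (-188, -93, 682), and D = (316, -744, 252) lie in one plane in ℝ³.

No

A normal to the plane through A, B, C is n = AB × AC = (253003, 148544, 72200).
The plane has equation n·P = -12138756. For D: n·D = -12373388.
-12373388 ≠ -12138756, so D is off the plane.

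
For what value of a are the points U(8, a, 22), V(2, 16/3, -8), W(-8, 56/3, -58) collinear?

Collinearity requires UV × UW = 0; each component is linear in a.
The x-component gives (50)a + (400/3) = 0, so a = -8/3.
The remaining components then also vanish.

-8/3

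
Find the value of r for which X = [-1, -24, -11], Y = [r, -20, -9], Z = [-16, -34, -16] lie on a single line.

5

Direction XZ = (-15, -10, -5). From the y-coordinate of Y, the parameter along the line is τ = (-20 − (-24))/(-10) = -2/5.
Then r = (-1) + (-2/5)·(-15) = 5.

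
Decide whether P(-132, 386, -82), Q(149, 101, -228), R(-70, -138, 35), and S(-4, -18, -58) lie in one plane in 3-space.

No

A normal to the plane through P, Q, R is n = PQ × PR = (-109849, -41929, -129574).
The plane has equation n·X = 8940542. For S: n·S = 8709410.
8709410 ≠ 8940542, so S is off the plane.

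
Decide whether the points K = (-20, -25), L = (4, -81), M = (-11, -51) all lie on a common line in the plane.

No

KL = (24, -56), KM = (9, -26).
Twice the signed area of △KLM is (24)(-26) − (-56)(9) = -120.
The area is nonzero, so the three points are not collinear.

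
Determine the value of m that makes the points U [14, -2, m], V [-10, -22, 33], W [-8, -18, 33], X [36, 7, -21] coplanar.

Coplanarity ⇔ det[UV; UW; UX] = 0.
Expanding, this is linear in m: (126)m + (-1134) = 0.
So m = 9.

9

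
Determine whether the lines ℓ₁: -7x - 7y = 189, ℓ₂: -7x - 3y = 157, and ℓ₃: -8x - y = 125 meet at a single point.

No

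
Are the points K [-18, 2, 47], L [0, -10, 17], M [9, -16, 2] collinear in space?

KL = (18, -12, -30), KM = (27, -18, -45).
KL × KM = (0, 0, 0).
The cross product vanishes, so the three points are collinear.

Yes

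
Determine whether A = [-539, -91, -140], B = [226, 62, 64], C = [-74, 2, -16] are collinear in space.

AB = (765, 153, 204), AC = (465, 93, 124).
Each component of AC is 31/51 times the corresponding component of AB, so AC = 31/51·AB and the points are collinear.

Yes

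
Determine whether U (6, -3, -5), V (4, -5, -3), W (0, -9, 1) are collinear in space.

Yes

UV = (-2, -2, 2), UW = (-6, -6, 6).
UV × UW = (0, 0, 0).
The cross product vanishes, so the three points are collinear.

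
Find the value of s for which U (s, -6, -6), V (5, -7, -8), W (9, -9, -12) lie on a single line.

3

Collinearity requires UV × UW = 0; each component is linear in s.
The y-component gives (-4)s + (12) = 0, so s = 3.
The remaining components then also vanish.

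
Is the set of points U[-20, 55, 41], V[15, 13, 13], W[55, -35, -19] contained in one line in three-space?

UV = (35, -42, -28), UW = (75, -90, -60).
UV × UW = (0, 0, 0).
The cross product vanishes, so the three points are collinear.

Yes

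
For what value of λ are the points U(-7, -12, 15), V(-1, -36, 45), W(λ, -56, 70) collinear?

Direction UV = (6, -24, 30). From the y-coordinate of W, the parameter along the line is τ = (-56 − (-12))/(-24) = 11/6.
Then λ = (-7) + 11/6·(6) = 4.

4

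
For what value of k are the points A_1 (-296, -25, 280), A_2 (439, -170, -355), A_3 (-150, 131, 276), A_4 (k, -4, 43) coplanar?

46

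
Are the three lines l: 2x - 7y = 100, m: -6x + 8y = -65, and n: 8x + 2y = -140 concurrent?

Intersecting l and m: solving the 2×2 system gives (x, y) = (-345/26, -235/13).
Substitute into n: (8)(-345/26) + (2)(-235/13) = -1850/13.
But n requires -140 ≠ -1850/13, so the three lines have no common point.

No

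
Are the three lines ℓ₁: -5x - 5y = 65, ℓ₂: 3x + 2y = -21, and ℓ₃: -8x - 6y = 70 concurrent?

Lines aᵢx + bᵢy = cᵢ with pairwise distinct directions are concurrent exactly when det[aᵢ bᵢ cᵢ] = 0.
Here the determinant is 10.
Nonzero, so no common point exists.

No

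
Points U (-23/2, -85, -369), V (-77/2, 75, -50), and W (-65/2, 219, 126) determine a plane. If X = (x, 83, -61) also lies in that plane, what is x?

Coplanarity requires UV · (UW × UX) = 0.
UV = (-27, 160, 319), UW = (-21, 304, 495); the triple product is linear in x with coefficient -17776 and constant term -577720.
Setting it to zero: x = -65/2.

-65/2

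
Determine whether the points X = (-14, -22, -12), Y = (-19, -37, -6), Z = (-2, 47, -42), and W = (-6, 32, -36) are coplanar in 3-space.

No

The four points are coplanar iff the 3×3 determinant with rows XY, XZ, XW is zero.
Rows: (-5, -15, 6), (12, 69, -30), (8, 54, -24).
Expanding along the first row: (-5)(-36) − (-15)(-48) + (6)(96) = 36.
Nonzero ⇒ not coplanar.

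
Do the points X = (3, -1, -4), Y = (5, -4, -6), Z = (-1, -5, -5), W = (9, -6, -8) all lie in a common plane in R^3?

Yes

The four points are coplanar iff the 3×3 determinant with rows XY, XZ, XW is zero.
Rows: (2, -3, -2), (-4, -4, -1), (6, -5, -4).
Expanding along the first row: (2)(11) − (-3)(22) + (-2)(44) = 0.
Zero determinant ⇒ coplanar.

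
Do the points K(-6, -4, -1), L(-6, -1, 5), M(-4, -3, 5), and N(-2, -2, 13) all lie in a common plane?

With K as base: KL = (0, 3, 6), KM = (2, 1, 6), KN = (4, 2, 14).
KM × KN = (2, -4, 0).
KL · (KM × KN) = -12.
Since -12 ≠ 0, the four points are not coplanar.

No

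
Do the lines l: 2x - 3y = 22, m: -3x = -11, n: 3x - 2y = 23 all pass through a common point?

No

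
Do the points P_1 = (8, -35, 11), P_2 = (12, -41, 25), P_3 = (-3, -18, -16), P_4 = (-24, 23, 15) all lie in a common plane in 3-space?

A normal to the plane through P_1, P_2, P_3 is n = P_1P_2 × P_1P_3 = (-76, -46, 2).
The plane has equation n·P = 1024. For P_4: n·P_4 = 796.
796 ≠ 1024, so P_4 is off the plane.

No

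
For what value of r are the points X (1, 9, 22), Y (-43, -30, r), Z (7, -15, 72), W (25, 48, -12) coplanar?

28

Coplanarity ⇔ det[XY; XZ; XW] = 0.
Expanding, this is linear in r: (810)r + (-22680) = 0.
So r = 28.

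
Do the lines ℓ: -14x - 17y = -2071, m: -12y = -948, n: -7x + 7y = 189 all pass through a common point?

Yes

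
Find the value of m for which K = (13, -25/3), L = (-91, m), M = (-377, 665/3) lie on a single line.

53

The three points are collinear iff det[KL; KM] = 0.
This determinant is linear in m: (390)m + (-20670) = 0, so m = 53.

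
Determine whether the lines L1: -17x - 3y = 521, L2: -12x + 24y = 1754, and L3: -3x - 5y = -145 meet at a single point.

Intersecting L1 and L2: solving the 2×2 system gives (x, y) = (-2961/74, 11783/222).
Substitute into L3: (-3)(-2961/74) + (-5)(11783/222) = -16133/111.
But L3 requires -145 ≠ -16133/111, so the three lines have no common point.

No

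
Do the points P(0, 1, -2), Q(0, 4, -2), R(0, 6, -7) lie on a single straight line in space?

No

PQ = (0, 3, 0), PR = (0, 5, -5).
Comparing components 2 and 3: (3)(-5) − (0)(5) = -15 ≠ 0, so PQ and PR are not parallel and the points are not collinear.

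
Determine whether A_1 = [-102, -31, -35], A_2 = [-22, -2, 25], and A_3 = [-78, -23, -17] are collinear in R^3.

A_1A_2 = (80, 29, 60), A_1A_3 = (24, 8, 18).
Comparing components 2 and 3: (29)(18) − (60)(8) = 42 ≠ 0, so A_1A_2 and A_1A_3 are not parallel and the points are not collinear.

No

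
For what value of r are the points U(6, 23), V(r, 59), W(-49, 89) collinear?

The three points are collinear iff det[UV; UW] = 0.
This determinant is linear in r: (66)r + (1584) = 0, so r = -24.

-24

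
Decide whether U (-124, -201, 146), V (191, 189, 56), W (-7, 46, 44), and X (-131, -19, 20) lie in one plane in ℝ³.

Yes

A normal to the plane through U, V, W is n = UV × UW = (-17550, 21600, 32175).
The plane has equation n·P = 2532150. For X: n·X = 2532150.
Equal, so X lies in the plane and all four are coplanar.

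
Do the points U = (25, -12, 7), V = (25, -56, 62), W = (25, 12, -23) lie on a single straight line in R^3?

UV = (0, -44, 55), UW = (0, 24, -30).
UV × UW = (0, 0, 0).
The cross product vanishes, so the three points are collinear.

Yes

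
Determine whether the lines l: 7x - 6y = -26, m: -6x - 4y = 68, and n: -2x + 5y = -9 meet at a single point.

Yes

The three lines meet at one point iff the augmented coefficient matrix [aᵢ bᵢ cᵢ] has rank < 3, i.e. its determinant vanishes.
Here the determinant is 0.
It vanishes, so the lines are concurrent at (-8, -5).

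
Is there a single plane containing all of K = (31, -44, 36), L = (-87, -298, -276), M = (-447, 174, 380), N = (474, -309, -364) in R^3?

The four points are coplanar iff the 3×3 determinant with rows KL, KM, KN is zero.
Rows: (-118, -254, -312), (-478, 218, 344), (443, -265, -400).
Expanding along the first row: (-118)(3960) − (-254)(38808) + (-312)(30096) = 0.
Zero determinant ⇒ coplanar.

Yes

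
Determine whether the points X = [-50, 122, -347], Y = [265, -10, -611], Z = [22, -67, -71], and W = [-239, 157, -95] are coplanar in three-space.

Yes

The four points are coplanar iff the 3×3 determinant with rows XY, XZ, XW is zero.
Rows: (315, -132, -264), (72, -189, 276), (-189, 35, 252).
Expanding along the first row: (315)(-57288) − (-132)(70308) + (-264)(-33201) = 0.
Zero determinant ⇒ coplanar.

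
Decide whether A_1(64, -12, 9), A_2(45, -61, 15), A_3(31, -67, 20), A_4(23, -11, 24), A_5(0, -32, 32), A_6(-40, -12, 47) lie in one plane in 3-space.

The plane through A_1, A_2, A_3 has normal n = A_1A_2 × A_1A_3 = (-209, 11, -572) and equation n·P = -18656.
Checking the remaining points: n·A_4 = -18656, n·A_5 = -18656, n·A_6 = -18656.
All equal -18656, so all 6 points lie in one plane.

Yes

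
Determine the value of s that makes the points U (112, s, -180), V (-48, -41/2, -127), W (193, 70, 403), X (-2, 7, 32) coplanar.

-32

The points are coplanar iff UV · (UW × UX) = 0.
Expanding, this is linear in s: (13939)s + (446048) = 0.
So s = -32.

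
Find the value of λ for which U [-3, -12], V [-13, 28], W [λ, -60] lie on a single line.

9

The three points are collinear iff det[UV; UW] = 0.
This determinant is linear in λ: (-40)λ + (360) = 0, so λ = 9.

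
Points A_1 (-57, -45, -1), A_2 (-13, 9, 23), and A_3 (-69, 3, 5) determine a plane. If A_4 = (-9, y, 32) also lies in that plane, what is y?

The plane through A_1, A_2, A_3 has equation −828x − 552y + 2760z = 69276.
Substituting A_4: (-552)y + (95772) = 69276, so y = 48.

48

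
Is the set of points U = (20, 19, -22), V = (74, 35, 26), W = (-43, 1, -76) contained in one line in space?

UV = (54, 16, 48), UW = (-63, -18, -54).
Comparing components 3 and 1: (48)(-63) − (54)(-54) = -108 ≠ 0, so UV and UW are not parallel and the points are not collinear.

No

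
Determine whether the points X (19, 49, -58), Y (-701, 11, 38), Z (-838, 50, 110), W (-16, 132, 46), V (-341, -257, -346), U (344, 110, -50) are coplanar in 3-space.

No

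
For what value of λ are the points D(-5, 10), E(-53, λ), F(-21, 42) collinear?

106

The three points are collinear iff det[DE; DF] = 0.
This determinant is linear in λ: (16)λ + (-1696) = 0, so λ = 106.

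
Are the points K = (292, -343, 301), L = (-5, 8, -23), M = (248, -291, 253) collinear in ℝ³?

Yes

KL = (-297, 351, -324), KM = (-44, 52, -48).
Each component of KM is 4/27 times the corresponding component of KL, so KM = 4/27·KL and the points are collinear.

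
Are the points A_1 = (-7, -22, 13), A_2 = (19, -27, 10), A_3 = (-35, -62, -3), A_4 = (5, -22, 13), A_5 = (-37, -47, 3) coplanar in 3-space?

The plane through A_1, A_2, A_3 has normal n = A_1A_2 × A_1A_3 = (-40, 500, -1180) and equation n·P = -26060.
Checking the remaining points: n·A_4 = -26540, n·A_5 = -25560.
Since n·A_4 = -26540 ≠ -26060, A_4 is off the plane and the points are not all coplanar.

No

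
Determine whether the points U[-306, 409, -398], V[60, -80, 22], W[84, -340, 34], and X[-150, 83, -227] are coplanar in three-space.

Yes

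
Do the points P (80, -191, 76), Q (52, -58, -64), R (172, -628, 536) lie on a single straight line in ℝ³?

PQ = (-28, 133, -140), PR = (92, -437, 460).
PQ × PR = (0, 0, 0).
The cross product vanishes, so the three points are collinear.

Yes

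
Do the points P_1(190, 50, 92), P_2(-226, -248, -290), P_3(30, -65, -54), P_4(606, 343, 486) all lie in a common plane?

With P_1 as base: P_1P_2 = (-416, -298, -382), P_1P_3 = (-160, -115, -146), P_1P_4 = (416, 293, 394).
P_1P_3 × P_1P_4 = (-2532, 2304, 960).
P_1P_2 · (P_1P_3 × P_1P_4) = 0.
The scalar triple product vanishes, so the four points are coplanar.

Yes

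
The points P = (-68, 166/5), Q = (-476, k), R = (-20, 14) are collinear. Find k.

The three points are collinear iff det[PQ; PR] = 0.
This determinant is linear in k: (-48)k + (47136/5) = 0, so k = 982/5.

982/5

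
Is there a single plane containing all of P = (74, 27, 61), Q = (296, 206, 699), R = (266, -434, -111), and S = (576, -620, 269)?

No

A normal to the plane through P, Q, R is n = PQ × PR = (263330, 160680, -136710).
The plane has equation n·X = 15485470. For S: n·S = 15281490.
15281490 ≠ 15485470, so S is off the plane.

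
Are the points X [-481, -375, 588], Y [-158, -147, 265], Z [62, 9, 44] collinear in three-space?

XY = (323, 228, -323), XZ = (543, 384, -544).
Comparing components 3 and 1: (-323)(543) − (323)(-544) = 323 ≠ 0, so XY and XZ are not parallel and the points are not collinear.

No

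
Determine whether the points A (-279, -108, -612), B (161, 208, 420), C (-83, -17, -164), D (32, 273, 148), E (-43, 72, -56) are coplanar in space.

The plane through A, B, C has normal n = AB × AC = (47656, 5152, -21896) and equation n·P = -452088.
Checking the remaining points: n·D = -309120, n·E = -452088.
Since n·D = -309120 ≠ -452088, D is off the plane and the points are not all coplanar.

No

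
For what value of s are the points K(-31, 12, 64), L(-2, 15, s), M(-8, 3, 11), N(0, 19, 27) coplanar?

23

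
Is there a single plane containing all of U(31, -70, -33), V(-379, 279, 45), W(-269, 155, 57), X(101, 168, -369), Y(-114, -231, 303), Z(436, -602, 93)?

Yes

The plane through U, V, W has normal n = UV × UW = (13860, 13500, 12450) and equation n·P = -926190.
Checking the remaining points: n·X = -926190, n·Y = -926190, n·Z = -926190.
All equal -926190, so all 6 points lie in one plane.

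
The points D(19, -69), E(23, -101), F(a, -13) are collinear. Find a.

The three points are collinear iff det[DE; DF] = 0.
This determinant is linear in a: (32)a + (-384) = 0, so a = 12.

12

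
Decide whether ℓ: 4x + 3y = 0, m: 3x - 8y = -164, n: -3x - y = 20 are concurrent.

Yes

Intersecting ℓ and m: solving the 2×2 system gives (x, y) = (-12, 16).
Substitute into n: (-3)(-12) + (-1)(16) = 20.
This equals 20, so (-12, 16) lies on all three lines and they are concurrent.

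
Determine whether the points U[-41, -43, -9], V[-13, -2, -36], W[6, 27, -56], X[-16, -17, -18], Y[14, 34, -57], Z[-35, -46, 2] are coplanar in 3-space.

Yes

The plane through U, V, W has normal n = UV × UW = (-37, 47, 33) and equation n·P = -801.
Checking the remaining points: n·X = -801, n·Y = -801, n·Z = -801.
All equal -801, so all 6 points lie in one plane.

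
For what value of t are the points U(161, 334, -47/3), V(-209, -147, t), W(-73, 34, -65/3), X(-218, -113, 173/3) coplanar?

-118/3

Coplanarity ⇔ det[UV; UW; UX] = 0.
Expanding, this is linear in t: (-9102)t + (-358012) = 0.
So t = -118/3.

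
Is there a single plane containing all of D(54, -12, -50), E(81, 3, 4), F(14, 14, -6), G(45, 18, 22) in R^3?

The four points are coplanar iff the 3×3 determinant with rows DE, DF, DG is zero.
Rows: (27, 15, 54), (-40, 26, 44), (-9, 30, 72).
Expanding along the first row: (27)(552) − (15)(-2484) + (54)(-966) = 0.
Zero determinant ⇒ coplanar.

Yes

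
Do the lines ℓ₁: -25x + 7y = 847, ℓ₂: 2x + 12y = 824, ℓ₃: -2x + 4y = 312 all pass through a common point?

Yes

Lines aᵢx + bᵢy = cᵢ with pairwise distinct directions are concurrent exactly when det[aᵢ bᵢ cᵢ] = 0.
Here the determinant is 0.
It vanishes, so the lines are concurrent at (-14, 71).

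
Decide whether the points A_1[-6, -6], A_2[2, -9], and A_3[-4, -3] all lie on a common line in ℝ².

A_1A_2 = (8, -3), A_1A_3 = (2, 3).
det[A_1A_2; A_1A_3] = (8)(3) − (-3)(2) = 30.
The determinant is nonzero, so they are not collinear.

No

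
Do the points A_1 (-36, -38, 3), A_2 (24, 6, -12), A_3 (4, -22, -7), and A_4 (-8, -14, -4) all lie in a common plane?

With A_1 as base: A_1A_2 = (60, 44, -15), A_1A_3 = (40, 16, -10), A_1A_4 = (28, 24, -7).
A_1A_3 × A_1A_4 = (128, 0, 512).
A_1A_2 · (A_1A_3 × A_1A_4) = 0.
The scalar triple product vanishes, so the four points are coplanar.

Yes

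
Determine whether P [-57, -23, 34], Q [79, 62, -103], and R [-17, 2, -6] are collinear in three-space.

No

PQ = (136, 85, -137), PR = (40, 25, -40).
PQ × PR = (25, -40, 0).
The cross product is nonzero, so the points do not lie on one line.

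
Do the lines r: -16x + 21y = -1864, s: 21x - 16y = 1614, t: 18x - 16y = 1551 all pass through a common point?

No

Intersecting r and s: solving the 2×2 system gives (x, y) = (22, -72).
Substitute into t: (18)(22) + (-16)(-72) = 1548.
But t requires 1551 ≠ 1548, so the three lines have no common point.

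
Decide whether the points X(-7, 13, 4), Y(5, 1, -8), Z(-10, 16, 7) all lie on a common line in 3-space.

XY = (12, -12, -12), XZ = (-3, 3, 3).
XY × XZ = (0, 0, 0).
The cross product vanishes, so the three points are collinear.

Yes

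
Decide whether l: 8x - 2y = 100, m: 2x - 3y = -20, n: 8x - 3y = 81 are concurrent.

No

The three lines meet at one point iff the augmented coefficient matrix [aᵢ bᵢ cᵢ] has rank < 3, i.e. its determinant vanishes.
Here the determinant is 20.
Nonzero, so no common point exists.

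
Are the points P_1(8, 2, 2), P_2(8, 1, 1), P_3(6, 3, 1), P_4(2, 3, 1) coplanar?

No

With P_1 as base: P_1P_2 = (0, -1, -1), P_1P_3 = (-2, 1, -1), P_1P_4 = (-6, 1, -1).
P_1P_3 × P_1P_4 = (0, 4, 4).
P_1P_2 · (P_1P_3 × P_1P_4) = -8.
Since -8 ≠ 0, the four points are not coplanar.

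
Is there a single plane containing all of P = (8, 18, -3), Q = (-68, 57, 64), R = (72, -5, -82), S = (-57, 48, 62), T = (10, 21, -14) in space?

The plane through P, Q, R has normal n = PQ × PR = (-1540, -1716, -748) and equation n·X = -40964.
Checking the remaining points: n·S = -40964, n·T = -40964.
All equal -40964, so all 5 points lie in one plane.

Yes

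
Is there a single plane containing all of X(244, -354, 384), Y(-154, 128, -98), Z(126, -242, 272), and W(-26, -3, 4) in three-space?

A normal to the plane through X, Y, Z is n = XY × XZ = (0, 12300, 12300).
The plane has equation n·P = 369000. For W: n·W = 12300.
12300 ≠ 369000, so W is off the plane.

No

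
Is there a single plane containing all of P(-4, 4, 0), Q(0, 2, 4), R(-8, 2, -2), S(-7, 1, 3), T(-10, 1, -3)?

No

The plane through P, Q, R has normal n = PQ × PR = (12, -8, -16) and equation n·X = -80.
Checking the remaining points: n·S = -140, n·T = -80.
Since n·S = -140 ≠ -80, S is off the plane and the points are not all coplanar.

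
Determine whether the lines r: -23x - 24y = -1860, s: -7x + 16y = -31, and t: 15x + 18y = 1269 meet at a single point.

No

The three lines meet at one point iff the augmented coefficient matrix [aᵢ bᵢ cᵢ] has rank < 3, i.e. its determinant vanishes.
Here the determinant is -1098.
Nonzero, so no common point exists.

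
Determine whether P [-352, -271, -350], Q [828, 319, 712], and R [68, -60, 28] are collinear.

PQ = (1180, 590, 1062), PR = (420, 211, 378).
Comparing components 2 and 3: (590)(378) − (1062)(211) = -1062 ≠ 0, so PQ and PR are not parallel and the points are not collinear.

No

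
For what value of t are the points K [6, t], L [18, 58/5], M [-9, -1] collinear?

The three points are collinear iff det[KL; KM] = 0.
This determinant is linear in t: (-27)t + (162) = 0, so t = 6.

6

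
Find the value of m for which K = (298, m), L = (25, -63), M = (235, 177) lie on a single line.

Collinearity: (K − L) must be parallel to (M − L) = (210, 240).
Cross-multiplying the components: (m − (-63))·(210) = (273)·(240).
Solving gives m = 249.

249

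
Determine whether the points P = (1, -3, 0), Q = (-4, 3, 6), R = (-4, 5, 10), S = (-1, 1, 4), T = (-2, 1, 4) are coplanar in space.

No

The plane through P, Q, R has normal n = PQ × PR = (12, 20, -10) and equation n·X = -48.
Checking the remaining points: n·S = -32, n·T = -44.
Since n·S = -32 ≠ -48, S is off the plane and the points are not all coplanar.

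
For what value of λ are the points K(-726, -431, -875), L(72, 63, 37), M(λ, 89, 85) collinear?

Collinearity requires KL × KM = 0; each component is linear in λ.
The y-component gives (912)λ + (-103968) = 0, so λ = 114.
The remaining components then also vanish.

114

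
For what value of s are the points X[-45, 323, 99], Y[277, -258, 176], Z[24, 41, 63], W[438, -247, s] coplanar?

The points are coplanar iff XY · (XZ × XW) = 0.
Expanding, this is linear in s: (-50715)s + (15975225) = 0.
So s = 315.

315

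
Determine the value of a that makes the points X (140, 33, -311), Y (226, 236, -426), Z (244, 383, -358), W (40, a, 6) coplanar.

5

Normal to plane XYZ: n = (30709, -7918, 8988); plane equation n·P = 1242698.
Requiring n·W = 1242698: (-7918)a + (1282288) = 1242698.
So a = 5.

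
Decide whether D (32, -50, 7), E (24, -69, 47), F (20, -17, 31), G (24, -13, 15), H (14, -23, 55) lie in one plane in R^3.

The plane through D, E, F has normal n = DE × DF = (-1776, -288, -492) and equation n·P = -45876.
Checking the remaining points: n·G = -46260, n·H = -45300.
Since n·G = -46260 ≠ -45876, G is off the plane and the points are not all coplanar.

No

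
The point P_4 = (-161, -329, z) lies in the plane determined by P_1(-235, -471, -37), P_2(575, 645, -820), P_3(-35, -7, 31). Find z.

Coplanarity requires P_1P_2 · (P_1P_3 × P_1P_4) = 0.
P_1P_2 = (810, 1116, -783), P_1P_3 = (200, 464, 68); the triple product is linear in z with coefficient 152640 and constant term 8089920.
Setting it to zero: z = -53.

-53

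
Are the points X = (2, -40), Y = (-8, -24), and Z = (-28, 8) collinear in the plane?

Yes

XY = (-10, 16), XZ = (-30, 48).
Twice the signed area of △XYZ is (-10)(48) − (16)(-30) = 0.
The triangle is degenerate (zero area), so the points are collinear.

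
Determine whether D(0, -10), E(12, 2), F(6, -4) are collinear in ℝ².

DE = (12, 12), DF = (6, 6).
det[DE; DF] = (12)(6) − (12)(6) = 0.
The determinant is zero, so the points are collinear.

Yes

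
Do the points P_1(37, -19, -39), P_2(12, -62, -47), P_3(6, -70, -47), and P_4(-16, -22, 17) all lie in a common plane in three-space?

Yes

With P_1 as base: P_1P_2 = (-25, -43, -8), P_1P_3 = (-31, -51, -8), P_1P_4 = (-53, -3, 56).
P_1P_3 × P_1P_4 = (-2880, 2160, -2610).
P_1P_2 · (P_1P_3 × P_1P_4) = 0.
The scalar triple product vanishes, so the four points are coplanar.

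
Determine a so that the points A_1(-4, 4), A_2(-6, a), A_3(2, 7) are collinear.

3

Collinearity: (A_2 − A_1) must be parallel to (A_3 − A_1) = (6, 3).
Cross-multiplying the components: (a − 4)·(6) = (-2)·(3).
Solving gives a = 3.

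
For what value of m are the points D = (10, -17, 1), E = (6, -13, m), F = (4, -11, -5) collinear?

-3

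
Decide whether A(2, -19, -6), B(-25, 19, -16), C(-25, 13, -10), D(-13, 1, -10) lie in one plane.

No

The four points are coplanar iff the 3×3 determinant with rows AB, AC, AD is zero.
Rows: (-27, 38, -10), (-27, 32, -4), (-15, 20, -4).
Expanding along the first row: (-27)(-48) − (38)(48) + (-10)(-60) = 72.
Nonzero ⇒ not coplanar.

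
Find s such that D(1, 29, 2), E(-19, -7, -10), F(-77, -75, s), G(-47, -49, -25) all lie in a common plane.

Normal to plane DEG: n = (36, 36, -168); plane equation n·P = 744.
Requiring n·F = 744: (-168)s + (-5472) = 744.
So s = -37.

-37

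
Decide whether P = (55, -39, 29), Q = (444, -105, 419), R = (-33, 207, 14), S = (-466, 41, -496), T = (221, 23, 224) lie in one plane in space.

The plane through P, Q, R has normal n = PQ × PR = (-94950, -28485, 89886) and equation n·X = -1504641.
Checking the remaining points: n·S = -1504641, n·T = -1504641.
All equal -1504641, so all 5 points lie in one plane.

Yes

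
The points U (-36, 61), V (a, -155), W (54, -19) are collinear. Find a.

207

Collinearity: (V − U) must be parallel to (W − U) = (90, -80).
Cross-multiplying the components: (a − (-36))·(-80) = (-216)·(90).
Solving gives a = 207.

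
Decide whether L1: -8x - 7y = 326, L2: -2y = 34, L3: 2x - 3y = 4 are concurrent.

Intersecting L1 and L2: solving the 2×2 system gives (x, y) = (-207/8, -17).
Substitute into L3: (2)(-207/8) + (-3)(-17) = -3/4.
But L3 requires 4 ≠ -3/4, so the three lines have no common point.

No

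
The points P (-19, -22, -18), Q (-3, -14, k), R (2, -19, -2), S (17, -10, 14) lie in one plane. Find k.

Coplanarity ⇔ det[PQ; PR; PS] = 0.
Expanding, this is linear in k: (144)k + (288) = 0.
So k = -2.

-2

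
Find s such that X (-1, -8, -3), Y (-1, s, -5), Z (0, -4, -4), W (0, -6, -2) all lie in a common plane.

Normal to plane XZW: n = (6, -2, -2); plane equation n·P = 16.
Requiring n·Y = 16: (-2)s + (4) = 16.
So s = -6.

-6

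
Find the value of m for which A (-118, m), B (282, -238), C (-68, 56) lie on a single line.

The three points are collinear iff det[AB; AC] = 0.
This determinant is linear in m: (-350)m + (34300) = 0, so m = 98.

98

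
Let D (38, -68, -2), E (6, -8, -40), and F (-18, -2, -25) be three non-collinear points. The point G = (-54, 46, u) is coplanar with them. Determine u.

-46

The plane through D, E, F has equation 1128x + 1392y + 1248z = -54288.
Substituting G: (1248)u + (3120) = -54288, so u = -46.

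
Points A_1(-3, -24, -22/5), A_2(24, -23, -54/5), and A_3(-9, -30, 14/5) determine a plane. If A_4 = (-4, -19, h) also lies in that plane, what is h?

-46/5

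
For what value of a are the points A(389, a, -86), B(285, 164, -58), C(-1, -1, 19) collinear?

224

Collinearity requires AB × AC = 0; each component is linear in a.
The x-component gives (-77)a + (17248) = 0, so a = 224.
The remaining components then also vanish.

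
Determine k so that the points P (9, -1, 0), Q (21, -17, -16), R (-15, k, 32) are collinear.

Collinearity requires PQ × PR = 0; each component is linear in k.
The x-component gives (16)k + (-496) = 0, so k = 31.
The remaining components then also vanish.

31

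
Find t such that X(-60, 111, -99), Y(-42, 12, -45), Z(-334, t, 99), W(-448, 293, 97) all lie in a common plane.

154

The points are coplanar iff XY · (XZ × XW) = 0.
Expanding, this is linear in t: (24480)t + (-3769920) = 0.
So t = 154.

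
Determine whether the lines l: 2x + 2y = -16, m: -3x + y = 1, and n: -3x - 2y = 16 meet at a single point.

No

Lines aᵢx + bᵢy = cᵢ with pairwise distinct directions are concurrent exactly when det[aᵢ bᵢ cᵢ] = 0.
Here the determinant is -18.
Nonzero, so no common point exists.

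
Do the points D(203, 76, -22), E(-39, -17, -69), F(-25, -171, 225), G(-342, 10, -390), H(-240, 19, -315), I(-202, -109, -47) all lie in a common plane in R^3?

Yes

The plane through D, E, F has normal n = DE × DF = (-34580, 70490, 38570) and equation n·P = -2511040.
Checking the remaining points: n·G = -2511040, n·H = -2511040, n·I = -2511040.
All equal -2511040, so all 6 points lie in one plane.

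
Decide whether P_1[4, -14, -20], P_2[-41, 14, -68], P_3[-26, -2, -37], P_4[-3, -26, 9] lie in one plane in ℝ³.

No

With P_1 as base: P_1P_2 = (-45, 28, -48), P_1P_3 = (-30, 12, -17), P_1P_4 = (-7, -12, 29).
P_1P_3 × P_1P_4 = (144, 989, 444).
P_1P_2 · (P_1P_3 × P_1P_4) = -100.
Since -100 ≠ 0, the four points are not coplanar.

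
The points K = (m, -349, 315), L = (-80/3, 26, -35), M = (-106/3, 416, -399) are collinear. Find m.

Direction LM = (-26/3, 390, -364). From the y-coordinate of K, the parameter along the line is τ = (-349 − 26)/390 = -25/26.
Then m = (-80/3) + (-25/26)·(-26/3) = -55/3.

-55/3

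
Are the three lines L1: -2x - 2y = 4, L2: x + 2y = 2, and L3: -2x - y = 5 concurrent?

Intersecting L1 and L2: solving the 2×2 system gives (x, y) = (-6, 4).
Substitute into L3: (-2)(-6) + (-1)(4) = 8.
But L3 requires 5 ≠ 8, so the three lines have no common point.

No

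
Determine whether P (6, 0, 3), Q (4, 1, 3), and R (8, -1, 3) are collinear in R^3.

Yes

PQ = (-2, 1, 0), PR = (2, -1, 0).
PQ × PR = (0, 0, 0).
The cross product vanishes, so the three points are collinear.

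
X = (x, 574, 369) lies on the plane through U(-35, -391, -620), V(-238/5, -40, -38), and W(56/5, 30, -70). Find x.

917/5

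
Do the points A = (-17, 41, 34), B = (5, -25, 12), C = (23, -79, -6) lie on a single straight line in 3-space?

Yes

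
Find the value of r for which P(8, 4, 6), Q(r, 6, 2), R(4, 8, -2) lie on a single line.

6

Direction PR = (-4, 4, -8). From the y-coordinate of Q, the parameter along the line is τ = (6 − 4)/4 = 1/2.
Then r = 8 + 1/2·(-4) = 6.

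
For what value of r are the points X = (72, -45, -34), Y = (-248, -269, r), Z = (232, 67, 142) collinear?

Direction XZ = (160, 112, 176). From the x-coordinate of Y, the parameter along the line is τ = (-248 − 72)/160 = -2.
Then r = (-34) + (-2)·(176) = -386.

-386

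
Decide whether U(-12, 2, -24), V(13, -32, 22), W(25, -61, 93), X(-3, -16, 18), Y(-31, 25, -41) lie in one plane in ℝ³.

The plane through U, V, W has normal n = UV × UW = (-1080, -1223, -317) and equation n·P = 18122.
Checking the remaining points: n·X = 17102, n·Y = 15902.
Since n·X = 17102 ≠ 18122, X is off the plane and the points are not all coplanar.

No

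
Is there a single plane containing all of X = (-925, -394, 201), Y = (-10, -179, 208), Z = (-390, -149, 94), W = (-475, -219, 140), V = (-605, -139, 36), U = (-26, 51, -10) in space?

The plane through X, Y, Z has normal n = XY × XZ = (-24720, 101650, 109150) and equation n·P = 4755050.
Checking the remaining points: n·W = 4761650, n·V = 4755650, n·U = 4735370.
Since n·W = 4761650 ≠ 4755050, W is off the plane and the points are not all coplanar.

No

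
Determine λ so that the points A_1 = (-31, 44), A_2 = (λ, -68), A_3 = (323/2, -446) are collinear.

The three points are collinear iff det[A_1A_2; A_1A_3] = 0.
This determinant is linear in λ: (-490)λ + (6370) = 0, so λ = 13.

13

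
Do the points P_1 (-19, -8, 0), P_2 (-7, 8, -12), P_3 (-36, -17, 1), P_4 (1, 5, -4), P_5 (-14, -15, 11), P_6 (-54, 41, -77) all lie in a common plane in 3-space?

Yes

The plane through P_1, P_2, P_3 has normal n = P_1P_2 × P_1P_3 = (-92, 192, 164) and equation n·P = 212.
Checking the remaining points: n·P_4 = 212, n·P_5 = 212, n·P_6 = 212.
All equal 212, so all 6 points lie in one plane.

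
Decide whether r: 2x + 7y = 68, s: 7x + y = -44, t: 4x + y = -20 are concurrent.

Lines aᵢx + bᵢy = cᵢ with pairwise distinct directions are concurrent exactly when det[aᵢ bᵢ cᵢ] = 0.
Here the determinant is 0.
It vanishes, so the lines are concurrent at (-8, 12).

Yes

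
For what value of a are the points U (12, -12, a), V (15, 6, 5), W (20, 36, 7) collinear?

19/5

Collinearity requires UV × UW = 0; each component is linear in a.
The x-component gives (30)a + (-114) = 0, so a = 19/5.
The remaining components then also vanish.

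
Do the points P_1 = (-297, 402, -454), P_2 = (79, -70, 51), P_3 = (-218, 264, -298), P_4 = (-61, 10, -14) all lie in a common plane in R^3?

A normal to the plane through P_1, P_2, P_3 is n = P_1P_2 × P_1P_3 = (-3942, -18761, -14600).
The plane has equation n·P = 257252. For P_4: n·P_4 = 257252.
Equal, so P_4 lies in the plane and all four are coplanar.

Yes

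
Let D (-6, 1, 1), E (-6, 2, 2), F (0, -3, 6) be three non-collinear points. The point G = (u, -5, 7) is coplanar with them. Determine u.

2

A normal to the plane is n = DE × DF = (9, 6, -6).
G lies in the plane iff n · DG = 0.
This gives (9)u + (-18) = 0, so u = 2.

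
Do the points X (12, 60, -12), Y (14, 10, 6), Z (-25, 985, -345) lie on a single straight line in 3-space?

XY = (2, -50, 18), XZ = (-37, 925, -333).
XY × XZ = (0, 0, 0).
The cross product vanishes, so the three points are collinear.

Yes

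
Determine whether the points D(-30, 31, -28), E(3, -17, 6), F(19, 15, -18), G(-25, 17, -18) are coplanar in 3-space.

The four points are coplanar iff the 3×3 determinant with rows DE, DF, DG is zero.
Rows: (33, -48, 34), (49, -16, 10), (5, -14, 10).
Expanding along the first row: (33)(-20) − (-48)(440) + (34)(-606) = -144.
Nonzero ⇒ not coplanar.

No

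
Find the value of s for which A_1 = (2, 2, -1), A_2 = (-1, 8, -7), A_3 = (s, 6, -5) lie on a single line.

0

Direction A_1A_2 = (-3, 6, -6). From the y-coordinate of A_3, the parameter along the line is τ = (6 − 2)/6 = 2/3.
Then s = 2 + 2/3·(-3) = 0.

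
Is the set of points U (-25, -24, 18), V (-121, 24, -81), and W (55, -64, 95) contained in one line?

No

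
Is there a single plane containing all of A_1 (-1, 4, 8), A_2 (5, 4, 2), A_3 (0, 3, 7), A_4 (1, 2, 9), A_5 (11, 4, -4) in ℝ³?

The plane through A_1, A_2, A_3 has normal n = A_1A_2 × A_1A_3 = (-6, 0, -6) and equation n·P = -42.
Checking the remaining points: n·A_4 = -60, n·A_5 = -42.
Since n·A_4 = -60 ≠ -42, A_4 is off the plane and the points are not all coplanar.

No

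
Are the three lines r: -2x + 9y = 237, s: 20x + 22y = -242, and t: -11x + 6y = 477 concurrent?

Yes

Lines aᵢx + bᵢy = cᵢ with pairwise distinct directions are concurrent exactly when det[aᵢ bᵢ cᵢ] = 0.
Here the determinant is 0.
It vanishes, so the lines are concurrent at (-33, 19).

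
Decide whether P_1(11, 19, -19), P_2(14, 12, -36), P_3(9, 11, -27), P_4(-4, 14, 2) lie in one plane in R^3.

A normal to the plane through P_1, P_2, P_3 is n = P_1P_2 × P_1P_3 = (-80, 58, -38).
The plane has equation n·P = 944. For P_4: n·P_4 = 1056.
1056 ≠ 944, so P_4 is off the plane.

No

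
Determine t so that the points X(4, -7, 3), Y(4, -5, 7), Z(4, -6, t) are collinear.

Direction XY = (0, 2, 4). From the y-coordinate of Z, the parameter along the line is τ = (-6 − (-7))/2 = 1/2.
Then t = 3 + 1/2·(4) = 5.

5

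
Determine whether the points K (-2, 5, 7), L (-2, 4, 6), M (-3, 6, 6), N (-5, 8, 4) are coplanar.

The four points are coplanar iff the 3×3 determinant with rows KL, KM, KN is zero.
Rows: (0, -1, -1), (-1, 1, -1), (-3, 3, -3).
Expanding along the first row: (0)(0) − (-1)(0) + (-1)(0) = 0.
Zero determinant ⇒ coplanar.

Yes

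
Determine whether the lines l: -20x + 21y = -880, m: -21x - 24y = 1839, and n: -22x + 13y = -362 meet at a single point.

Lines aᵢx + bᵢy = cᵢ with pairwise distinct directions are concurrent exactly when det[aᵢ bᵢ cᵢ] = 0.
Here the determinant is 0.
It vanishes, so the lines are concurrent at (-19, -60).

Yes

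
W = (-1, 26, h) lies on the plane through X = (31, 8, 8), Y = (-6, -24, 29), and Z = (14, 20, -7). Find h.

-16

Coplanarity requires XY · (XZ × XW) = 0.
XY = (-37, -32, 21), XZ = (-17, 12, -15); the triple product is linear in h with coefficient -988 and constant term -15808.
Setting it to zero: h = -16.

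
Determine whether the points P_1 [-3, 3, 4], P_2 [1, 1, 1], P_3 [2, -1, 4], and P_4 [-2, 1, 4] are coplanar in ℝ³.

A normal to the plane through P_1, P_2, P_3 is n = P_1P_2 × P_1P_3 = (-12, -15, -6).
The plane has equation n·P = -33. For P_4: n·P_4 = -15.
-15 ≠ -33, so P_4 is off the plane.

No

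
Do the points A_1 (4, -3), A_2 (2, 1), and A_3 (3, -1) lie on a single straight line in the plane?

A_1A_2 = (-2, 4), A_1A_3 = (-1, 2).
Twice the signed area of △A_1A_2A_3 is (-2)(2) − (4)(-1) = 0.
The triangle is degenerate (zero area), so the points are collinear.

Yes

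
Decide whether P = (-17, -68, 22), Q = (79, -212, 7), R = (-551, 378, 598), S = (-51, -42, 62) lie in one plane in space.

The four points are coplanar iff the 3×3 determinant with rows PQ, PR, PS is zero.
Rows: (96, -144, -15), (-534, 446, 576), (-34, 26, 40).
Expanding along the first row: (96)(2864) − (-144)(-1776) + (-15)(1280) = 0.
Zero determinant ⇒ coplanar.

Yes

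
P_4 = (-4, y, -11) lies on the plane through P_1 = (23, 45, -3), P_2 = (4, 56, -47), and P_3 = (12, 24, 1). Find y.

10

A normal to the plane is n = P_1P_2 × P_1P_3 = (-880, 560, 520).
P_4 lies in the plane iff n · P_1P_4 = 0.
This gives (560)y + (-5600) = 0, so y = 10.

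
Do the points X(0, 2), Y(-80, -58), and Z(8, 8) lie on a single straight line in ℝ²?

XY = (-80, -60), XZ = (8, 6).
Checking proportionality: XZ = -1/10·XY, so the vectors are parallel and the points are collinear.

Yes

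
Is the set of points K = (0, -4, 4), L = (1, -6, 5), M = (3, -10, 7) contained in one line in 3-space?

KL = (1, -2, 1), KM = (3, -6, 3).
Each component of KM is 3 times the corresponding component of KL, so KM = 3·KL and the points are collinear.

Yes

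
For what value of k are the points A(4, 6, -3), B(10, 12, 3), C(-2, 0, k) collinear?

-9

Direction AB = (6, 6, 6). From the x-coordinate of C, the parameter along the line is τ = (-2 − 4)/6 = -1.
Then k = (-3) + (-1)·(6) = -9.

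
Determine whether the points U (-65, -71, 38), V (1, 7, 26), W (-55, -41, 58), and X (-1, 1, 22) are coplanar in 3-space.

Yes

A normal to the plane through U, V, W is n = UV × UW = (1920, -1440, 1200).
The plane has equation n·P = 23040. For X: n·X = 23040.
Equal, so X lies in the plane and all four are coplanar.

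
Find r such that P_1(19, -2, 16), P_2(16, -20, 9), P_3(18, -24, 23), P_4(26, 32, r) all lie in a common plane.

Normal to plane P_1P_2P_3: n = (-280, 28, 48); plane equation n·P = -4608.
Requiring n·P_4 = -4608: (48)r + (-6384) = -4608.
So r = 37.

37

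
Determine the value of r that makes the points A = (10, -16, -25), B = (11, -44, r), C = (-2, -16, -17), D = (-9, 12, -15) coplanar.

-23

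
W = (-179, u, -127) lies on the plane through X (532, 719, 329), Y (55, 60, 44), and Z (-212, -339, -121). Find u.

The plane through X, Y, Z has equation −4980x − 2610y + 14370z = 201780.
Substituting W: (-2610)u + (-933570) = 201780, so u = -435.

-435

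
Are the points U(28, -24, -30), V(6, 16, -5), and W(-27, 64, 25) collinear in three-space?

No

UV = (-22, 40, 25), UW = (-55, 88, 55).
UV × UW = (0, -165, 264).
The cross product is nonzero, so the points do not lie on one line.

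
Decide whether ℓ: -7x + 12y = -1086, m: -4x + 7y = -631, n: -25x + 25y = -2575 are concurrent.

Yes

The three lines meet at one point iff the augmented coefficient matrix [aᵢ bᵢ cᵢ] has rank < 3, i.e. its determinant vanishes.
Here the determinant is 0.
It vanishes, so the lines are concurrent at (30, -73).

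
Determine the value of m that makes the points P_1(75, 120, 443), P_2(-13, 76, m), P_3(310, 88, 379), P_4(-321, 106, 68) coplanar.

Normal to plane P_1P_3P_4: n = (11104, 113469, -15962); plane equation n·P = 7377914.
Requiring n·P_2 = 7377914: (-15962)m + (8479292) = 7377914.
So m = 69.

69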